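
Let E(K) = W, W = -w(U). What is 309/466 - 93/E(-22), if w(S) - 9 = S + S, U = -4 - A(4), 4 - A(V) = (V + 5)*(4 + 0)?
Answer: 63423/30290 ≈ 2.0939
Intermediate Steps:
A(V) = -16 - 4*V (A(V) = 4 - (V + 5)*(4 + 0) = 4 - (5 + V)*4 = 4 - (20 + 4*V) = 4 + (-20 - 4*V) = -16 - 4*V)
U = 28 (U = -4 - (-16 - 4*4) = -4 - (-16 - 16) = -4 - 1*(-32) = -4 + 32 = 28)
w(S) = 9 + 2*S (w(S) = 9 + (S + S) = 9 + 2*S)
W = -65 (W = -(9 + 2*28) = -(9 + 56) = -1*65 = -65)
E(K) = -65
309/466 - 93/E(-22) = 309/466 - 93/(-65) = 309*(1/466) - 93*(-1/65) = 309/466 + 93/65 = 63423/30290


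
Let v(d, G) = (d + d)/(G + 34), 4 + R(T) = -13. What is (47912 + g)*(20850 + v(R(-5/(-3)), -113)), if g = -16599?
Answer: 51578272592/79 ≈ 6.5289e+8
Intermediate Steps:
R(T) = -17 (R(T) = -4 - 13 = -17)
v(d, G) = 2*d/(34 + G) (v(d, G) = (2*d)/(34 + G) = 2*d/(34 + G))
(47912 + g)*(20850 + v(R(-5/(-3)), -113)) = (47912 - 16599)*(20850 + 2*(-17)/(34 - 113)) = 31313*(20850 + 2*(-17)/(-79)) = 31313*(20850 + 2*(-17)*(-1/79)) = 31313*(20850 + 34/79) = 31313*(1647184/79) = 51578272592/79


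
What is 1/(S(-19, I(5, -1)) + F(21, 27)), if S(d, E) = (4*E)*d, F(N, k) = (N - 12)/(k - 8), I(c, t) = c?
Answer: -19/7211 ≈ -0.0026349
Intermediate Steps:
F(N, k) = (-12 + N)/(-8 + k)
S(d, E) = 4*E*d
1/(S(-19, I(5, -1)) + F(21, 27)) = 1/(4*5*(-19) + (-12 + 21)/(-8 + 27)) = 1/(-380 + 9/19) = 1/(-7211/19) = -19/7211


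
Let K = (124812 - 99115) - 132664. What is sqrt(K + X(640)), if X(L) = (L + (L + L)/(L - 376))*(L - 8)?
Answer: sqrt(327328617)/33 ≈ 548.25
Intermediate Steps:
K = -106967 (K = 25697 - 132664 = -106967)
X(L) = (-8 + L)*(L + 2*L/(-376 + L)) (X(L) = (L + (2*L)/(-376 + L))*(-8 + L) = (L + 2*L/(-376 + L))*(-8 + L) = (-8 + L)*(L + 2*L/(-376 + L)))
sqrt(K + X(640)) = sqrt(-106967 + 640*(2992 + 640**2 - 382*640)/(-376 + 640)) = sqrt(-106967 + 640*(2992 + 409600 - 244480)/264) = sqrt(-106967 + 640*(1/264)*168112) = sqrt(-106967 + 13448960/33) = sqrt(9919049/33) = sqrt(327328617)/33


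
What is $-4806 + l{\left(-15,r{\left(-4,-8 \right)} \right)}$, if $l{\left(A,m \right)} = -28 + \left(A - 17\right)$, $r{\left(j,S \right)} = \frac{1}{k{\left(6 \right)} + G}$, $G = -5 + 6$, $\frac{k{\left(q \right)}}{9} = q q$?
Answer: $-4866$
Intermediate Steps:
$k{\left(q \right)} = 9 q^{2}$ ($k{\left(q \right)} = 9 q q = 9 q^{2}$)
$G = 1$
$r{\left(j,S \right)} = \frac{1}{325}$ ($r{\left(j,S \right)} = \frac{1}{9 \cdot 6^{2} + 1} = \frac{1}{9 \cdot 36 + 1} = \frac{1}{324 + 1} = \frac{1}{325}$)
$l{\left(A,m \right)} = -45 + A$ ($l{\left(A,m \right)} = -28 + \left(A - 17\right) = -28 + \left(-17 + A\right) = -45 + A$)
$-4806 + l{\left(-15,r{\left(-4,-8 \right)} \right)} = -4806 - 60 = -4866$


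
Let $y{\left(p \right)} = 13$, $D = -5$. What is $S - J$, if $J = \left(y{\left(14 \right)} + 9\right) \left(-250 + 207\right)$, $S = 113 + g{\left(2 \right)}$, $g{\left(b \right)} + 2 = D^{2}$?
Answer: $1082$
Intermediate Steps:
$g{\left(b \right)} = 23$ ($g{\left(b \right)} = -2 + \left(-5\right)^{2} = -2 + 25 = 23$)
$S = 136$ ($S = 113 + 23 = 136$)
$J = -946$ ($J = \left(13 + 9\right) \left(-250 + 207\right) = 22 \left(-43\right) = -946$)
$S - J = 136 - -946 = 136 + 946 = 1082$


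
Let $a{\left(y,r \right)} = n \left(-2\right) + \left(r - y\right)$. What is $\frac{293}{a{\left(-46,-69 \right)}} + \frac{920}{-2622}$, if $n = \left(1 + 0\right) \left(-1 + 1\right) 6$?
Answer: $- \frac{17161}{1311} \approx -13.09$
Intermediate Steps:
$n = 0$ ($n = 1 \cdot 0 \cdot 6 = 0 \cdot 6 = 0$)
$a{\left(y,r \right)} = r - y$ ($a{\left(y,r \right)} = 0 \left(-2\right) + \left(r - y\right) = 0 + \left(r - y\right) = r - y$)
$\frac{293}{a{\left(-46,-69 \right)}} + \frac{920}{-2622} = \frac{293}{-69 - -46} + \frac{920}{-2622} = \frac{293}{-69 + 46} + 920 \left(- \frac{1}{2622}\right) = \frac{293}{-23} - \frac{20}{57} = 293 \left(- \frac{1}{23}\right) - \frac{20}{57} = - \frac{293}{23} - \frac{20}{57} = - \frac{17161}{1311}$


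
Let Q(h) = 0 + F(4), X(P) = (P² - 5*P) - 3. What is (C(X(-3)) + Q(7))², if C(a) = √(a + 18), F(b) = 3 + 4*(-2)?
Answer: (5 - √39)² ≈ 1.5500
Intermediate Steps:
X(P) = -3 + P² - 5*P
F(b) = -5 (F(b) = 3 - 8 = -5)
C(a) = √(18 + a)
Q(h) = -5 (Q(h) = 0 - 5 = -5)
(C(X(-3)) + Q(7))² = (√(18 + (-3 + (-3)² - 5*(-3))) - 5)² = (√(18 + (-3 + 9 + 15)) - 5)² = (√(18 + 21) - 5)² = (√39 - 5)² = (-5 + √39)²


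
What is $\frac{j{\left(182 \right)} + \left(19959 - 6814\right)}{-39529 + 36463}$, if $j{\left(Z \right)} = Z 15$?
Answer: $- \frac{15875}{3066} \approx -5.1778$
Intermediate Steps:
$j{\left(Z \right)} = 15 Z$
$\frac{j{\left(182 \right)} + \left(19959 - 6814\right)}{-39529 + 36463} = \frac{15 \cdot 182 + \left(19959 - 6814\right)}{-39529 + 36463} = \frac{2730 + \left(19959 - 6814\right)}{-3066} = \left(2730 + 13145\right) \left(- \frac{1}{3066}\right) = 15875 \left(- \frac{1}{3066}\right) = - \frac{15875}{3066}$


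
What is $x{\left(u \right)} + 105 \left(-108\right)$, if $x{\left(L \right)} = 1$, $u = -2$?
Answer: $-11339$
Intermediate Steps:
$x{\left(u \right)} + 105 \left(-108\right) = 1 + 105 \left(-108\right) = 1 - 11340 = -11339$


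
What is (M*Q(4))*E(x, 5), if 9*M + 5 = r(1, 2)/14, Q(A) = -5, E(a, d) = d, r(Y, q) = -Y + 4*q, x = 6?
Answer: 25/2 ≈ 12.500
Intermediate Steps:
M = -½ (M = -5/9 + ((-1*1 + 4*2)/14)/9 = -5/9 + ((-1 + 8)*(1/14))/9 = -5/9 + (7*(1/14))/9 = -5/9 + (⅑)*(½) = -5/9 + 1/18 = -½ ≈ -0.50000)
(M*Q(4))*E(x, 5) = -½*(-5)*5 = (5/2)*5 = 25/2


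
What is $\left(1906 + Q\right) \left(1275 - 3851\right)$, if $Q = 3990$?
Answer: $-15188096$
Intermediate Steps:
$\left(1906 + Q\right) \left(1275 - 3851\right) = \left(1906 + 3990\right) \left(1275 - 3851\right) = 5896 \left(-2576\right) = -15188096$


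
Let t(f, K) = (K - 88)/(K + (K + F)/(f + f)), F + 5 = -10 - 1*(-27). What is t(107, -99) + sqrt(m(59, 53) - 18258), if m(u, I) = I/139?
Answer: 40018/21273 + I*sqrt(352755451)/139 ≈ 1.8812 + 135.12*I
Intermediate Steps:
F = 12 (F = -5 + (-10 - 1*(-27)) = -5 + (-10 + 27) = -5 + 17 = 12)
m(u, I) = I/139 (m(u, I) = I*(1/139) = I/139)
t(f, K) = (-88 + K)/(K + (12 + K)/(2*f)) (t(f, K) = (K - 88)/(K + (K + 12)/(f + f)) = (-88 + K)/(K + (12 + K)/((2*f))) = (-88 + K)/(K + (12 + K)*(1/(2*f))) = (-88 + K)/(K + (12 + K)/(2*f)))
t(107, -99) + sqrt(m(59, 53) - 18258) = 2*107*(-88 - 99)/(12 - 99 + 2*(-99)*107) + sqrt((1/139)*53 - 18258) = 2*107*(-187)/(12 - 99 - 21186) + sqrt(53/139 - 18258) = 2*107*(-187)/(-21273) + sqrt(-2537809/139) = 2*107*(-1/21273)*(-187) + I*sqrt(352755451)/139 = 40018/21273 + I*sqrt(352755451)/139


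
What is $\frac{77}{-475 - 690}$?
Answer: $- \frac{77}{1165} \approx -0.066094$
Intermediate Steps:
$\frac{77}{-475 - 690} = \frac{77}{-1165} = 77 \left(- \frac{1}{1165}\right) = - \frac{77}{1165}$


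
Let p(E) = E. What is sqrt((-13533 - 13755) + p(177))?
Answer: I*sqrt(27111) ≈ 164.65*I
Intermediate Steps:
sqrt((-13533 - 13755) + p(177)) = sqrt((-13533 - 13755) + 177) = sqrt(-27288 + 177) = sqrt(-27111) = I*sqrt(27111)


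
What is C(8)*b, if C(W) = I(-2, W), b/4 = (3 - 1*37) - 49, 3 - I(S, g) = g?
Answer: 1660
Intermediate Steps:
I(S, g) = 3 - g
b = -332 (b = 4*((3 - 1*37) - 49) = 4*((3 - 37) - 49) = 4*(-34 - 49) = 4*(-83) = -332)
C(W) = 3 - W
C(8)*b = (3 - 1*8)*(-332) = (3 - 8)*(-332) = -5*(-332) = 1660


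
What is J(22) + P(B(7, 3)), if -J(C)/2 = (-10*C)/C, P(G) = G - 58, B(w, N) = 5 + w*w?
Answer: 16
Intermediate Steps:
B(w, N) = 5 + w²
P(G) = -58 + G
J(C) = 20 (J(C) = -2*(-10*C)/C = -2*(-10) = 20)
J(22) + P(B(7, 3)) = 20 + (-58 + (5 + 7²)) = 20 + (-58 + (5 + 49)) = 20 + (-58 + 54) = 20 - 4 = 16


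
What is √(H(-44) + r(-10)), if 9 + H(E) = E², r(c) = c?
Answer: 3*√213 ≈ 43.784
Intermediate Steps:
H(E) = -9 + E²
√(H(-44) + r(-10)) = √((-9 + (-44)²) - 10) = √((-9 + 1936) - 10) = √(1927 - 10) = √1917 = 3*√213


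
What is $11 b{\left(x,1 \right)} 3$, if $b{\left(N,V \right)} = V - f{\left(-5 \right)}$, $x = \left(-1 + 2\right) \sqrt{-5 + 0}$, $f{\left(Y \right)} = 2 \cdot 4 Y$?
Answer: $1353$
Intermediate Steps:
$f{\left(Y \right)} = 8 Y$
$x = i \sqrt{5}$ ($x = 1 \sqrt{-5} = 1 i \sqrt{5} = i \sqrt{5} \approx 2.2361 i$)
$b{\left(N,V \right)} = 40 + V$ ($b{\left(N,V \right)} = V - 8 \left(-5\right) = V - -40 = V + 40 = 40 + V$)
$11 b{\left(x,1 \right)} 3 = 11 \left(40 + 1\right) 3 = 11 \cdot 41 \cdot 3 = 451 \cdot 3 = 1353$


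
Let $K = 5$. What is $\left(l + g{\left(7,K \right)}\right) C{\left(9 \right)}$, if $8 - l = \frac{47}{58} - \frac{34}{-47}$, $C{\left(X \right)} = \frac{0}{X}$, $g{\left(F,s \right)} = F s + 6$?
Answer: $0$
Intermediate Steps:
$g{\left(F,s \right)} = 6 + F s$
$C{\left(X \right)} = 0$
$l = \frac{17627}{2726}$ ($l = 8 - \left(\frac{47}{58} - \frac{34}{-47}\right) = 8 - \left(47 \cdot \frac{1}{58} - - \frac{34}{47}\right) = 8 - \left(\frac{47}{58} + \frac{34}{47}\right) = 8 - \frac{4181}{2726} = \frac{17627}{2726} \approx 6.4662$)
$\left(l + g{\left(7,K \right)}\right) C{\left(9 \right)} = \left(\frac{17627}{2726} + \left(6 + 7 \cdot 5\right)\right) 0 = \left(\frac{17627}{2726} + \left(6 + 35\right)\right) 0 = \left(\frac{17627}{2726} + 41\right) 0 = \frac{129393}{2726} \cdot 0 = 0$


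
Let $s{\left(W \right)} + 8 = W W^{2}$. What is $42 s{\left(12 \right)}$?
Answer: $72240$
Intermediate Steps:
$s{\left(W \right)} = -8 + W^{3}$ ($s{\left(W \right)} = -8 + W W^{2} = -8 + W^{3}$)
$42 s{\left(12 \right)} = 42 \left(-8 + 12^{3}\right) = 42 \left(-8 + 1728\right) = 42 \cdot 1720 = 72240$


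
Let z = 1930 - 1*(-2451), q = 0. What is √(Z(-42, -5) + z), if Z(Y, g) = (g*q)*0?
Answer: √4381 ≈ 66.189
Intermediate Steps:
Z(Y, g) = 0 (Z(Y, g) = (g*0)*0 = 0*0 = 0)
z = 4381 (z = 1930 + 2451 = 4381)
√(Z(-42, -5) + z) = √(0 + 4381) = √4381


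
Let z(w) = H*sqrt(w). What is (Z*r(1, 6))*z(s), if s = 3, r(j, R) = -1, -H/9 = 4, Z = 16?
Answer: 576*sqrt(3) ≈ 997.66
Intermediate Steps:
H = -36 (H = -9*4 = -36)
z(w) = -36*sqrt(w)
(Z*r(1, 6))*z(s) = (16*(-1))*(-36*sqrt(3)) = -(-576)*sqrt(3) = 576*sqrt(3)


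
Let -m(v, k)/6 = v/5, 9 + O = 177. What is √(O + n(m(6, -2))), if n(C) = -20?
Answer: 2*√37 ≈ 12.166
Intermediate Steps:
O = 168 (O = -9 + 177 = 168)
m(v, k) = -6*v/5
√(O + n(m(6, -2))) = √(168 - 20) = √148 = 2*√37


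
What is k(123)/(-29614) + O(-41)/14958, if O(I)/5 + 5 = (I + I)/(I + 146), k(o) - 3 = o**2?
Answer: -183508049/357780402 ≈ -0.51291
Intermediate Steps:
k(o) = 3 + o**2
O(I) = -25 + 10*I/(146 + I) (O(I) = -25 + 5*((I + I)/(I + 146)) = -25 + 5*((2*I)/(146 + I)) = -25 + 5*(2*I/(146 + I)) = -25 + 10*I/(146 + I))
k(123)/(-29614) + O(-41)/14958 = (3 + 123**2)/(-29614) + (5*(-730 - 3*(-41))/(146 - 41))/14958 = (3 + 15129)*(-1/29614) + (5*(-730 + 123)/105)*(1/14958) = 15132*(-1/29614) + (5*(1/105)*(-607))*(1/14958) = -582/1139 - 607/21*1/14958 = -582/1139 - 607/314118 = -183508049/357780402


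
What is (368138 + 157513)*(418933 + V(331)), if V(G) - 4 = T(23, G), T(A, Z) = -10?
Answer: 220209396477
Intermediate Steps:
V(G) = -6 (V(G) = 4 - 10 = -6)
(368138 + 157513)*(418933 + V(331)) = (368138 + 157513)*(418933 - 6) = 525651*418927 = 220209396477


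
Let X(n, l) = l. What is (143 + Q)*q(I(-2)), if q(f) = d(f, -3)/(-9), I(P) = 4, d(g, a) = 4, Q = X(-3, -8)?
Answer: -60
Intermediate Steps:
Q = -8
q(f) = -4/9 (q(f) = 4/(-9) = 4*(-⅑) = -4/9)
(143 + Q)*q(I(-2)) = (143 - 8)*(-4/9) = 135*(-4/9) = -60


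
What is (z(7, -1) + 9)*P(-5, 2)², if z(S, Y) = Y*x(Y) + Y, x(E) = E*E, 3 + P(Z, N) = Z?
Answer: 448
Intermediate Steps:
P(Z, N) = -3 + Z
x(E) = E²
z(S, Y) = Y + Y³ (z(S, Y) = Y*Y² + Y = Y³ + Y = Y + Y³)
(z(7, -1) + 9)*P(-5, 2)² = ((-1 + (-1)³) + 9)*(-3 - 5)² = ((-1 - 1) + 9)*(-8)² = (-2 + 9)*64 = 7*64 = 448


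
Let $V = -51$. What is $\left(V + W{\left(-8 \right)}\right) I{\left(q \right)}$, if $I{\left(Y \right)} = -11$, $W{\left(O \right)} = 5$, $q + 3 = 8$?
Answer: $506$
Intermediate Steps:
$q = 5$ ($q = -3 + 8 = 5$)
$\left(V + W{\left(-8 \right)}\right) I{\left(q \right)} = \left(-51 + 5\right) \left(-11\right) = \left(-46\right) \left(-11\right) = 506$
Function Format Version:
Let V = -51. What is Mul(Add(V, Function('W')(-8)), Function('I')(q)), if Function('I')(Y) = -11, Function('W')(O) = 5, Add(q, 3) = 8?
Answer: 506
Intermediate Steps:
q = 5 (q = Add(-3, 8) = 5)
Mul(Add(V, Function('W')(-8)), Function('I')(q)) = Mul(Add(-51, 5), -11) = Mul(-46, -11) = 506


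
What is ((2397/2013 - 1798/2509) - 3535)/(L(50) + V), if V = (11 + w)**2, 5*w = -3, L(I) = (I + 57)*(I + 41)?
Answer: -49587601100/138122590177 ≈ -0.35901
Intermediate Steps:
L(I) = (41 + I)*(57 + I) (L(I) = (57 + I)*(41 + I) = (41 + I)*(57 + I))
w = -3/5 (w = (1/5)*(-3) = -3/5 ≈ -0.60000)
V = 2704/25 (V = (11 - 3/5)**2 = (52/5)**2 = 2704/25 ≈ 108.16)
((2397/2013 - 1798/2509) - 3535)/(L(50) + V) = ((2397/2013 - 1798/2509) - 3535)/((2337 + 50**2 + 98*50) + 2704/25) = ((2397*(1/2013) - 1798*1/2509) - 3535)/((2337 + 2500 + 4900) + 2704/25) = ((799/671 - 1798/2509) - 3535)/(9737 + 2704/25) = (798233/1683539 - 3535)/(246129/25) = -5950512132/1683539*25/246129 = -49587601100/138122590177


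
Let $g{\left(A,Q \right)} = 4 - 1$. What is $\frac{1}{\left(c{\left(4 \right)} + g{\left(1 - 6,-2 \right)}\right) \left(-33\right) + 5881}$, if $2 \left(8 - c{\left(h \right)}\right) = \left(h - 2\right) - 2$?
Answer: $\frac{1}{5518} \approx 0.00018123$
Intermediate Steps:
$c{\left(h \right)} = 10 - \frac{h}{2}$ ($c{\left(h \right)} = 8 - \frac{\left(h - 2\right) - 2}{2} = 8 - \frac{\left(-2 + h\right) - 2}{2} = 8 - \frac{-4 + h}{2} = 8 - \left(-2 + \frac{h}{2}\right) = 10 - \frac{h}{2}$)
$g{\left(A,Q \right)} = 3$ ($g{\left(A,Q \right)} = 4 - 1 = 3$)
$\frac{1}{\left(c{\left(4 \right)} + g{\left(1 - 6,-2 \right)}\right) \left(-33\right) + 5881} = \frac{1}{\left(\left(10 - 2\right) + 3\right) \left(-33\right) + 5881} = \frac{1}{\left(8 + 3\right) \left(-33\right) + 5881} = \frac{1}{11 \left(-33\right) + 5881} = \frac{1}{-363 + 5881} = \frac{1}{5518}$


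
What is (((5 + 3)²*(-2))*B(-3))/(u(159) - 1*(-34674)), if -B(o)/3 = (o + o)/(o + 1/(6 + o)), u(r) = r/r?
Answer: 864/34675 ≈ 0.024917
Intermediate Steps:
u(r) = 1
B(o) = -6*o/(o + 1/(6 + o)) (B(o) = -3*(o + o)/(o + 1/(6 + o)) = -3*2*o/(o + 1/(6 + o)) = -6*o/(o + 1/(6 + o)))
(((5 + 3)²*(-2))*B(-3))/(u(159) - 1*(-34674)) = (((5 + 3)²*(-2))*(-6*(-3)*(6 - 3)/(1 + (-3)² + 6*(-3))))/(1 - 1*(-34674)) = ((8²*(-2))*(-6*(-3)*3/(1 + 9 - 18)))/(1 + 34674) = ((64*(-2))*(-6*(-3)*3/(-8)))/34675 = -(-768)*(-3)*(-1)*3/8*(1/34675) = -128*(-27/4)*(1/34675) = 864*(1/34675) = 864/34675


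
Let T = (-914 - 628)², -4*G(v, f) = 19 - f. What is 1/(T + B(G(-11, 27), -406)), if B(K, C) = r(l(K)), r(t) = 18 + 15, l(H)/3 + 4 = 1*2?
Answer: 1/2377797 ≈ 4.2056e-7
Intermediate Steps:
l(H) = -6 (l(H) = -12 + 3*(1*2) = -12 + 3*2 = -12 + 6 = -6)
r(t) = 33
G(v, f) = -19/4 + f/4 (G(v, f) = -(19 - f)/4 = -19/4 + f/4)
B(K, C) = 33
T = 2377764 (T = (-1542)² = 2377764)
1/(T + B(G(-11, 27), -406)) = 1/(2377764 + 33) = 1/2377797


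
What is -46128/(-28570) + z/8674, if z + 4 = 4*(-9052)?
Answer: -158615642/61954045 ≈ -2.5602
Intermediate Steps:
z = -36212 (z = -4 + 4*(-9052) = -4 - 36208 = -36212)
-46128/(-28570) + z/8674 = -46128/(-28570) - 36212/8674 = -46128*(-1/28570) - 36212*1/8674 = 23064/14285 - 18106/4337 = -158615642/61954045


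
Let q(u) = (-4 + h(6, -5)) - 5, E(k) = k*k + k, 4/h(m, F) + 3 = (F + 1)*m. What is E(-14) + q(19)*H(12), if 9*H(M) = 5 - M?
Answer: 45955/243 ≈ 189.12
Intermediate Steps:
h(m, F) = 4/(-3 + m*(1 + F)) (h(m, F) = 4/(-3 + (F + 1)*m) = 4/(-3 + (1 + F)*m) = 4/(-3 + m*(1 + F)))
H(M) = 5/9 - M/9 (H(M) = (5 - M)/9 = 5/9 - M/9)
E(k) = k + k**2 (E(k) = k**2 + k = k + k**2)
q(u) = -247/27 (q(u) = (-4 + 4/(-3 + 6 - 5*6)) - 5 = (-4 + 4/(-3 + 6 - 30)) - 5 = (-4 + 4/(-27)) - 5 = (-4 + 4*(-1/27)) - 5 = (-4 - 4/27) - 5 = -112/27 - 5 = -247/27)
E(-14) + q(19)*H(12) = -14*(1 - 14) - 247*(5/9 - 1/9*12)/27 = -14*(-13) - 247*(5/9 - 4/3)/27 = 182 - 247/27*(-7/9) = 182 + 1729/243 = 45955/243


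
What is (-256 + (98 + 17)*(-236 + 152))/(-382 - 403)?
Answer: 9916/785 ≈ 12.632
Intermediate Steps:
(-256 + (98 + 17)*(-236 + 152))/(-382 - 403) = (-256 + 115*(-84))/(-785) = (-256 - 9660)*(-1/785) = -9916*(-1/785) = 9916/785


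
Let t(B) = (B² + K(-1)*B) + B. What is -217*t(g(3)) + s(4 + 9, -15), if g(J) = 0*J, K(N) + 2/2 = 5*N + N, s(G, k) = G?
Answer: 13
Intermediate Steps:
K(N) = -1 + 6*N (K(N) = -1 + (5*N + N) = -1 + 6*N)
g(J) = 0
t(B) = B² - 6*B (t(B) = (B² + (-1 + 6*(-1))*B) + B = (B² + (-1 - 6)*B) + B = (B² - 7*B) + B = B² - 6*B)
-217*t(g(3)) + s(4 + 9, -15) = -0*(-6 + 0) + (4 + 9) = -0*(-6) + 13 = -217*0 + 13 = 0 + 13 = 13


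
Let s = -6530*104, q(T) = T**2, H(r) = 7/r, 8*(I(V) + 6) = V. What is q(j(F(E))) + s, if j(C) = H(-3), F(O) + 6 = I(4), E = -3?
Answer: -6112031/9 ≈ -6.7911e+5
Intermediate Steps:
I(V) = -6 + V/8
F(O) = -23/2 (F(O) = -6 + (-6 + (1/8)*4) = -6 + (-6 + 1/2) = -6 - 11/2 = -23/2)
j(C) = -7/3 (j(C) = 7/(-3) = 7*(-1/3) = -7/3)
s = -679120
q(j(F(E))) + s = (-7/3)**2 - 679120 = 49/9 - 679120 = -6112031/9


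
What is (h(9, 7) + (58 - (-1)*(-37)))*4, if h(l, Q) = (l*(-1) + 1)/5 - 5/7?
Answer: 2616/35 ≈ 74.743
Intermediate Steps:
h(l, Q) = -18/35 - l/5 (h(l, Q) = (-l + 1)*(1/5) - 5*1/7 = (1 - l)*(1/5) - 5/7 = (1/5 - l/5) - 5/7 = -18/35 - l/5)
(h(9, 7) + (58 - (-1)*(-37)))*4 = ((-18/35 - 1/5*9) + (58 - (-1)*(-37)))*4 = ((-18/35 - 9/5) + (58 - 1*37))*4 = (-81/35 + (58 - 37))*4 = (-81/35 + 21)*4 = (654/35)*4 = 2616/35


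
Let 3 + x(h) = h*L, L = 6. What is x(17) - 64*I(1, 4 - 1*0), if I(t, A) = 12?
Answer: -669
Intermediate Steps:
x(h) = -3 + 6*h (x(h) = -3 + h*6 = -3 + 6*h)
x(17) - 64*I(1, 4 - 1*0) = (-3 + 6*17) - 64*12 = (-3 + 102) - 768 = 99 - 768 = -669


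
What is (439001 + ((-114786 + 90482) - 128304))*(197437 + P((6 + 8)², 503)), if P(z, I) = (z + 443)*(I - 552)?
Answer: 47577323518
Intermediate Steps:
P(z, I) = (-552 + I)*(443 + z) (P(z, I) = (443 + z)*(-552 + I) = (-552 + I)*(443 + z))
(439001 + ((-114786 + 90482) - 128304))*(197437 + P((6 + 8)², 503)) = (439001 + ((-114786 + 90482) - 128304))*(197437 + (-244536 - 552*(6 + 8)² + 443*503 + 503*(6 + 8)²)) = (439001 + (-24304 - 128304))*(197437 + (-244536 - 552*14² + 222829 + 503*14²)) = (439001 - 152608)*(197437 + (-244536 - 552*196 + 222829 + 503*196)) = 286393*(197437 + (-244536 - 108192 + 222829 + 98588)) = 286393*(197437 - 31311) = 286393*166126 = 47577323518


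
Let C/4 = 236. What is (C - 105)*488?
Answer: 409432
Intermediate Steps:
C = 944 (C = 4*236 = 944)
(C - 105)*488 = (944 - 105)*488 = 839*488 = 409432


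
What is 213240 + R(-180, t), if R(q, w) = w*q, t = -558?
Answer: 313680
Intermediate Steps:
R(q, w) = q*w
213240 + R(-180, t) = 213240 - 180*(-558) = 213240 + 100440 = 313680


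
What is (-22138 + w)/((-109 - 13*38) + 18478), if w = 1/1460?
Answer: -32321479/26097500 ≈ -1.2385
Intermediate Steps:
w = 1/1460 ≈ 0.00068493
(-22138 + w)/((-109 - 13*38) + 18478) = (-22138 + 1/1460)/((-109 - 13*38) + 18478) = -32321479/(1460*((-109 - 494) + 18478)) = -32321479/(1460*(-603 + 18478)) = -32321479/1460/17875 = -32321479/1460*1/17875 = -32321479/26097500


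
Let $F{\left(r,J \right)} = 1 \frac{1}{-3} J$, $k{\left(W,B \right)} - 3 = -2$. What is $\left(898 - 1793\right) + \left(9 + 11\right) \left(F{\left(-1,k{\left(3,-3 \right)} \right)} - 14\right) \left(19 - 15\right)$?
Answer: $- \frac{6125}{3} \approx -2041.7$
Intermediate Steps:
$k{\left(W,B \right)} = 1$ ($k{\left(W,B \right)} = 3 - 2 = 1$)
$F{\left(r,J \right)} = - \frac{J}{3}$ ($F{\left(r,J \right)} = 1 \left(- \frac{1}{3}\right) J = - \frac{J}{3}$)
$\left(898 - 1793\right) + \left(9 + 11\right) \left(F{\left(-1,k{\left(3,-3 \right)} \right)} - 14\right) \left(19 - 15\right) = \left(898 - 1793\right) + \left(9 + 11\right) \left(\left(- \frac{1}{3}\right) 1 - 14\right) \left(19 - 15\right) = \left(898 - 1793\right) + 20 \left(- \frac{1}{3} - 14\right) 4 = -895 + 20 \left(- \frac{43}{3}\right) 4 = -895 - \frac{3440}{3} = - \frac{6125}{3}$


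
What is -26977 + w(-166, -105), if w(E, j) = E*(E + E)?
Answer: 28135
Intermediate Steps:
w(E, j) = 2*E² (w(E, j) = E*(2*E) = 2*E²)
-26977 + w(-166, -105) = -26977 + 2*(-166)² = -26977 + 2*27556 = -26977 + 55112 = 28135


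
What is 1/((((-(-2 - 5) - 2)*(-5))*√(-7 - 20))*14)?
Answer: I*√3/3150 ≈ 0.00054986*I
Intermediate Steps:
1/((((-(-2 - 5) - 2)*(-5))*√(-7 - 20))*14) = 1/((((-1*(-7) - 2)*(-5))*√(-27))*14) = 1/((((7 - 2)*(-5))*(3*I*√3))*14) = 1/(((5*(-5))*(3*I*√3))*14) = 1/(-75*I*√3*14) = 1/(-1050*I*√3) = I*√3/3150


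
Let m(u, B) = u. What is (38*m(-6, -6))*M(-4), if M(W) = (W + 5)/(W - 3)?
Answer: 228/7 ≈ 32.571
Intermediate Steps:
M(W) = (5 + W)/(-3 + W)
(38*m(-6, -6))*M(-4) = (38*(-6))*((5 - 4)/(-3 - 4)) = -228/(-7) = -(-228)/7 = -228*(-1/7) = 228/7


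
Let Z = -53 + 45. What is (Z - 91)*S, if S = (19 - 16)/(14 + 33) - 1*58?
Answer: 269577/47 ≈ 5735.7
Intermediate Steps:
S = -2723/47 (S = 3/47 - 58 = -2723/47 ≈ -57.936)
Z = -8
(Z - 91)*S = (-8 - 91)*(-2723/47) = -99*(-2723/47) = 269577/47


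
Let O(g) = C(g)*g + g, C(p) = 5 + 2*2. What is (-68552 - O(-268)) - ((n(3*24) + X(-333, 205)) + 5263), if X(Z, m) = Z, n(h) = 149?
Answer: -70951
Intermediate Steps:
C(p) = 9 (C(p) = 5 + 4 = 9)
O(g) = 10*g (O(g) = 9*g + g = 10*g)
(-68552 - O(-268)) - ((n(3*24) + X(-333, 205)) + 5263) = (-68552 - 10*(-268)) - ((149 - 333) + 5263) = (-68552 - 1*(-2680)) - (-184 + 5263) = (-68552 + 2680) - 1*5079 = -65872 - 5079 = -70951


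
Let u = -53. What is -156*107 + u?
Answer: -16745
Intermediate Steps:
-156*107 + u = -156*107 - 53 = -16692 - 53 = -16745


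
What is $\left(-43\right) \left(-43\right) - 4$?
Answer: $1845$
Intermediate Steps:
$\left(-43\right) \left(-43\right) - 4 = 1849 - 4 = 1845$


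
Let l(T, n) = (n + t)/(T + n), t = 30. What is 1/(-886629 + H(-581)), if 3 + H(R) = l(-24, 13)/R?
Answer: -6391/5666465069 ≈ -1.1279e-6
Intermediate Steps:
l(T, n) = (30 + n)/(T + n) (l(T, n) = (n + 30)/(T + n) = (30 + n)/(T + n))
H(R) = -3 - 43/(11*R) (H(R) = -3 + ((30 + 13)/(-24 + 13))/R = -3 + (43/(-11))/R = -3 + (-1/11*43)/R = -3 - 43/(11*R))
1/(-886629 + H(-581)) = 1/(-886629 + (-3 - 43/11/(-581))) = 1/(-886629 + (-3 - 43/11*(-1/581))) = 1/(-886629 + (-3 + 43/6391)) = 1/(-886629 - 19130/6391) = 1/(-5666465069/6391) = -6391/5666465069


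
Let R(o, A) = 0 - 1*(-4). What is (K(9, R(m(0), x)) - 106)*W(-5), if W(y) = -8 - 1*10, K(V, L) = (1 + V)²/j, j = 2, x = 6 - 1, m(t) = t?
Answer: 1008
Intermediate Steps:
x = 5
R(o, A) = 4 (R(o, A) = 0 + 4 = 4)
K(V, L) = (1 + V)²/2
W(y) = -18 (W(y) = -8 - 10 = -18)
(K(9, R(m(0), x)) - 106)*W(-5) = ((1 + 9)²/2 - 106)*(-18) = ((½)*10² - 106)*(-18) = ((½)*100 - 106)*(-18) = (50 - 106)*(-18) = -56*(-18) = 1008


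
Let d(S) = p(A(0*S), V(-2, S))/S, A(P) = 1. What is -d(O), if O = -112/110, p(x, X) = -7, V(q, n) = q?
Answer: -55/8 ≈ -6.8750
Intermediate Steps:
O = -56/55 (O = -112*1/110 = -56/55 ≈ -1.0182)
d(S) = -7/S
-d(O) = -(-7)/(-56/55) = -(-7)*(-55)/56 = -1*55/8 = -55/8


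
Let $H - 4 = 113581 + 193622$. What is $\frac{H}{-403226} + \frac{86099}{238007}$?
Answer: $- \frac{38400061075}{95970610582} \approx -0.40012$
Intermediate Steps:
$H = 307207$ ($H = 4 + \left(113581 + 193622\right) = 4 + 307203 = 307207$)
$\frac{H}{-403226} + \frac{86099}{238007} = \frac{307207}{-403226} + \frac{86099}{238007} = 307207 \left(- \frac{1}{403226}\right) + 86099 \cdot \frac{1}{238007} = - \frac{307207}{403226} + \frac{86099}{238007} = - \frac{38400061075}{95970610582}$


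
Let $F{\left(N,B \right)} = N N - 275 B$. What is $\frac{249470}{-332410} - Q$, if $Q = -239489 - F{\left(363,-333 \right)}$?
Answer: $\frac{1183462062}{2557} \approx 4.6283 \cdot 10^{5}$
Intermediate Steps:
$F{\left(N,B \right)} = N^{2} - 275 B$
$Q = -462833$ ($Q = -239489 - \left(363^{2} - -91575\right) = -239489 - \left(131769 + 91575\right) = -239489 - 223344 = -462833$)
$\frac{249470}{-332410} - Q = \frac{249470}{-332410} - -462833 = 249470 \left(- \frac{1}{332410}\right) + 462833 = - \frac{1919}{2557} + 462833 = \frac{1183462062}{2557}$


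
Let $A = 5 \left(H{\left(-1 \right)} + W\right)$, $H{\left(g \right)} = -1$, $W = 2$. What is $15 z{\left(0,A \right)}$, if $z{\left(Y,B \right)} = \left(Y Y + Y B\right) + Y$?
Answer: $0$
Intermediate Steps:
$A = 5$ ($A = 5 \left(-1 + 2\right) = 5 \cdot 1 = 5$)
$z{\left(Y,B \right)} = Y + Y^{2} + B Y$ ($z{\left(Y,B \right)} = \left(Y^{2} + B Y\right) + Y = Y + Y^{2} + B Y$)
$15 z{\left(0,A \right)} = 15 \cdot 0 \left(1 + 5 + 0\right) = 15 \cdot 0 \cdot 6 = 15 \cdot 0 = 0$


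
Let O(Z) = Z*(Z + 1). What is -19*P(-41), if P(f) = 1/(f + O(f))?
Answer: -19/1599 ≈ -0.011882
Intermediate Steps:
O(Z) = Z*(1 + Z)
P(f) = 1/(f + f*(1 + f))
-19*P(-41) = -19/((-41)*(2 - 41)) = -(-19)/(41*(-39)) = -(-19)*(-1)/(41*39) = -19*1/1599 = -19/1599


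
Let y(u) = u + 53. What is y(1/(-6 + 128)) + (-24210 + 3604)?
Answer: -2507465/122 ≈ -20553.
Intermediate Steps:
y(u) = 53 + u
y(1/(-6 + 128)) + (-24210 + 3604) = (53 + 1/(-6 + 128)) + (-24210 + 3604) = (53 + 1/122) - 20606 = 6467/122 - 20606 = -2507465/122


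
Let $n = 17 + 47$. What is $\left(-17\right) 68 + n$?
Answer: $-1092$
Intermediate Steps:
$n = 64$
$\left(-17\right) 68 + n = \left(-17\right) 68 + 64 = -1156 + 64 = -1092$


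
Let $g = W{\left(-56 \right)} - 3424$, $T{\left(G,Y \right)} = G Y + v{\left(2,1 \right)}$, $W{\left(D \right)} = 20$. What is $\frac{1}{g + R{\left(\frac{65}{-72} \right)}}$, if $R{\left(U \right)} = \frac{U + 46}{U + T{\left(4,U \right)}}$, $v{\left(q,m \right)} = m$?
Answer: $- \frac{253}{864459} \approx -0.00029267$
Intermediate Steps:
$T{\left(G,Y \right)} = 1 + G Y$ ($T{\left(G,Y \right)} = G Y + 1 = 1 + G Y$)
$R{\left(U \right)} = \frac{46 + U}{1 + 5 U}$ ($R{\left(U \right)} = \frac{U + 46}{U + \left(1 + 4 U\right)} = \frac{46 + U}{1 + 5 U}$)
$g = -3404$ ($g = 20 - 3424 = -3404$)
$\frac{1}{g + R{\left(\frac{65}{-72} \right)}} = \frac{1}{-3404 + \frac{46 + \frac{65}{-72}}{1 + 5 \frac{65}{-72}}} = \frac{1}{-3404 + \frac{46 + 65 \left(- \frac{1}{72}\right)}{1 + 5 \cdot 65 \left(- \frac{1}{72}\right)}} = \frac{1}{-3404 + \frac{46 - \frac{65}{72}}{1 + 5 \left(- \frac{65}{72}\right)}} = \frac{1}{-3404 + \frac{1}{1 - \frac{325}{72}} \cdot \frac{3247}{72}} = \frac{1}{-3404 + \frac{1}{- \frac{253}{72}} \cdot \frac{3247}{72}} = \frac{1}{-3404 - \frac{3247}{253}} = \frac{1}{- \frac{864459}{253}} = - \frac{253}{864459}$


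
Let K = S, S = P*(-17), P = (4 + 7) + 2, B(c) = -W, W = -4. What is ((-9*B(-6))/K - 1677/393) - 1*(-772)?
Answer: 22231349/28951 ≈ 767.90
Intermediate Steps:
B(c) = 4 (B(c) = -1*(-4) = 4)
P = 13 (P = 11 + 2 = 13)
S = -221 (S = 13*(-17) = -221)
K = -221
((-9*B(-6))/K - 1677/393) - 1*(-772) = (-9*4/(-221) - 1677/393) - 1*(-772) = (-36*(-1/221) - 1677*1/393) + 772 = (36/221 - 559/131) + 772 = -118823/28951 + 772 = 22231349/28951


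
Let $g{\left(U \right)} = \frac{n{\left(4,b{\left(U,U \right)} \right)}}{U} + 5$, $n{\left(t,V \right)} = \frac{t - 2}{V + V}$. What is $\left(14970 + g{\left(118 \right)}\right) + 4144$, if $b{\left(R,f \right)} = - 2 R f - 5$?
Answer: $\frac{62837537825}{3286654} \approx 19119.0$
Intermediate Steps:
$b{\left(R,f \right)} = -5 - 2 R f$ ($b{\left(R,f \right)} = - 2 R f - 5 = -5 - 2 R f$)
$n{\left(t,V \right)} = \frac{-2 + t}{2 V}$
$g{\left(U \right)} = 5 + \frac{1}{U \left(-5 - 2 U^{2}\right)}$ ($g{\left(U \right)} = \frac{\frac{1}{2} \frac{1}{-5 - 2 U U} \left(-2 + 4\right)}{U} + 5 = \frac{\frac{1}{2} \frac{1}{-5 - 2 U^{2}} \cdot 2}{U} + 5 = \frac{1}{\left(-5 - 2 U^{2}\right) U} + 5 = \frac{1}{U \left(-5 - 2 U^{2}\right)} + 5 = 5 + \frac{1}{U \left(-5 - 2 U^{2}\right)}$)
$\left(14970 + g{\left(118 \right)}\right) + 4144 = \left(14970 + \frac{-1 + 10 \cdot 118^{3} + 25 \cdot 118}{118 \left(5 + 2 \cdot 118^{2}\right)}\right) + 4144 = \left(14970 + \frac{-1 + 10 \cdot 1643032 + 2950}{118 \left(5 + 2 \cdot 13924\right)}\right) + 4144 = \left(14970 + \frac{-1 + 16430320 + 2950}{118 \left(5 + 27848\right)}\right) + 4144 = \left(14970 + \frac{1}{118} \cdot \frac{1}{27853} \cdot 16433269\right) + 4144 = \left(14970 + \frac{16433269}{3286654}\right) + 4144 = \frac{49217643649}{3286654} + 4144 = \frac{62837537825}{3286654}$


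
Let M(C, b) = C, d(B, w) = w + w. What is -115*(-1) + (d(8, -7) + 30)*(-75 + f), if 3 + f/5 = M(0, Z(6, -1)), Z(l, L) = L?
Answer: -1325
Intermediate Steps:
d(B, w) = 2*w
f = -15 (f = -15 + 5*0 = -15 + 0 = -15)
-115*(-1) + (d(8, -7) + 30)*(-75 + f) = -115*(-1) + (2*(-7) + 30)*(-75 - 15) = 115 + (-14 + 30)*(-90) = 115 + 16*(-90) = 115 - 1440 = -1325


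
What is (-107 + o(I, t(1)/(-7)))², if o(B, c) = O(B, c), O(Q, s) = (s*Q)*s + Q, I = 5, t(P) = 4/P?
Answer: 24186724/2401 ≈ 10074.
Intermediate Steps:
O(Q, s) = Q + Q*s² (O(Q, s) = (Q*s)*s + Q = Q*s² + Q = Q + Q*s²)
o(B, c) = B*(1 + c²)
(-107 + o(I, t(1)/(-7)))² = (-107 + 5*(1 + ((4/1)/(-7))²))² = (-107 + 5*(1 + ((4*1)*(-⅐))²))² = (-107 + 5*(1 + (4*(-⅐))²))² = (-107 + 5*(1 + (-4/7)²))² = (-107 + 5*(1 + 16/49))² = (-107 + 5*(65/49))² = (-107 + 325/49)² = (-4918/49)² = 24186724/2401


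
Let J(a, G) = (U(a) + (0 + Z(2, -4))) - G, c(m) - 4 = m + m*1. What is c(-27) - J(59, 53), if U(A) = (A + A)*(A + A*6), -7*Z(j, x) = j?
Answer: -341115/7 ≈ -48731.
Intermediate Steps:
Z(j, x) = -j/7
U(A) = 14*A² (U(A) = (2*A)*(A + 6*A) = (2*A)*(7*A) = 14*A²)
c(m) = 4 + 2*m (c(m) = 4 + (m + m*1) = 4 + (m + m) = 4 + 2*m)
J(a, G) = -2/7 - G + 14*a² (J(a, G) = (14*a² + (0 - ⅐*2)) - G = (14*a² + (0 - 2/7)) - G = (14*a² - 2/7) - G = (-2/7 + 14*a²) - G = -2/7 - G + 14*a²)
c(-27) - J(59, 53) = (4 + 2*(-27)) - (-2/7 - 1*53 + 14*59²) = (4 - 54) - (-2/7 - 53 + 14*3481) = -50 - (-2/7 - 53 + 48734) = -50 - 1*340765/7 = -50 - 340765/7 = -341115/7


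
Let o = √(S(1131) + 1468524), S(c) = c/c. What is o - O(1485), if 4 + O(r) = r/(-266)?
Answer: 2549/266 + 5*√58741 ≈ 1221.4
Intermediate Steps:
S(c) = 1
O(r) = -4 - r/266 (O(r) = -4 + r/(-266) = -4 + r*(-1/266) = -4 - r/266)
o = 5*√58741 (o = √(1 + 1468524) = √1468525 = 5*√58741 ≈ 1211.8)
o - O(1485) = 5*√58741 - (-4 - 1/266*1485) = 5*√58741 - (-4 - 1485/266) = 5*√58741 - 1*(-2549/266) = 5*√58741 + 2549/266 = 2549/266 + 5*√58741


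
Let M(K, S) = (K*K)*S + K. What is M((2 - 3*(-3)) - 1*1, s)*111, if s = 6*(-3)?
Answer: -198690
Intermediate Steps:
s = -18
M(K, S) = K + S*K**2 (M(K, S) = K**2*S + K = S*K**2 + K = K + S*K**2)
M((2 - 3*(-3)) - 1*1, s)*111 = (((2 - 3*(-3)) - 1*1)*(1 + ((2 - 3*(-3)) - 1*1)*(-18)))*111 = (((2 + 9) - 1)*(1 + ((2 + 9) - 1)*(-18)))*111 = ((11 - 1)*(1 + (11 - 1)*(-18)))*111 = (10*(1 + 10*(-18)))*111 = (10*(1 - 180))*111 = (10*(-179))*111 = -1790*111 = -198690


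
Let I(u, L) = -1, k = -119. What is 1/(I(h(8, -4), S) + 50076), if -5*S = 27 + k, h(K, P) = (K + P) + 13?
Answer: 1/50075 ≈ 1.9970e-5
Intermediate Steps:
h(K, P) = 13 + K + P
S = 92/5 (S = -(27 - 119)/5 = -⅕*(-92) = 92/5 ≈ 18.400)
1/(I(h(8, -4), S) + 50076) = 1/(-1 + 50076) = 1/50075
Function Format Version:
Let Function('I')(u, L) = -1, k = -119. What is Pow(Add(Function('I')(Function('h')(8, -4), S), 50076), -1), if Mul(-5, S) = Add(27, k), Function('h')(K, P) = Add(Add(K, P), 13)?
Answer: Rational(1, 50075) ≈ 1.9970e-5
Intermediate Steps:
Function('h')(K, P) = Add(13, K, P)
S = Rational(92, 5) (S = Mul(Rational(-1, 5), Add(27, -119)) = Mul(Rational(-1, 5), -92) = Rational(92, 5) ≈ 18.400)
Pow(Add(Function('I')(Function('h')(8, -4), S), 50076), -1) = Pow(Add(-1, 50076), -1) = Pow(50075, -1) = Rational(1, 50075)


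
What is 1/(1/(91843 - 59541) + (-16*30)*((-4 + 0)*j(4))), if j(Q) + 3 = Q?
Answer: 32302/62019841 ≈ 0.00052083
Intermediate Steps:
j(Q) = -3 + Q
1/(1/(91843 - 59541) + (-16*30)*((-4 + 0)*j(4))) = 1/(1/(91843 - 59541) + (-16*30)*((-4 + 0)*(-3 + 4))) = 1/(1/32302 - (-1920)) = 1/(1/32302 - 480*(-4)) = 1/(1/32302 + 1920) = 1/(62019841/32302) = 32302/62019841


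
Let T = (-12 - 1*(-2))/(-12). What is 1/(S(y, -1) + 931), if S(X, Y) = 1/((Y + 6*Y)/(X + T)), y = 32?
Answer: 42/38905 ≈ 0.0010796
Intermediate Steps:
T = ⅚ (T = (-12 + 2)*(-1/12) = -10*(-1/12) = ⅚ ≈ 0.83333)
S(X, Y) = (⅚ + X)/(7*Y) (S(X, Y) = 1/((Y + 6*Y)/(X + ⅚)) = 1/((7*Y)/(⅚ + X)) = 1/(7*Y/(⅚ + X)) = (⅚ + X)/(7*Y))
1/(S(y, -1) + 931) = 1/((1/42)*(5 + 6*32)/(-1) + 931) = 1/((1/42)*(-1)*(5 + 192) + 931) = 1/((1/42)*(-1)*197 + 931) = 1/(-197/42 + 931) = 1/(38905/42) = 42/38905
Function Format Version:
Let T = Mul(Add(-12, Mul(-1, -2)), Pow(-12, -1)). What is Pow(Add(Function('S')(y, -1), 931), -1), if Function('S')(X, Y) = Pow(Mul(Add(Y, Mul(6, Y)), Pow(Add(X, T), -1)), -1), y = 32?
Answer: Rational(42, 38905) ≈ 0.0010796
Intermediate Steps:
T = Rational(5, 6) (T = Mul(Add(-12, 2), Rational(-1, 12)) = Mul(-10, Rational(-1, 12)) = Rational(5, 6) ≈ 0.83333)
Function('S')(X, Y) = Mul(Rational(1, 7), Pow(Y, -1), Add(Rational(5, 6), X)) (Function('S')(X, Y) = Pow(Mul(Add(Y, Mul(6, Y)), Pow(Add(X, Rational(5, 6)), -1)), -1) = Pow(Mul(Mul(7, Y), Pow(Add(Rational(5, 6), X), -1)), -1) = Pow(Mul(7, Y, Pow(Add(Rational(5, 6), X), -1)), -1) = Mul(Rational(1, 7), Pow(Y, -1), Add(Rational(5, 6), X)))
Pow(Add(Function('S')(y, -1), 931), -1) = Pow(Add(Mul(Rational(1, 42), Pow(-1, -1), Add(5, Mul(6, 32))), 931), -1) = Pow(Add(Mul(Rational(1, 42), -1, Add(5, 192)), 931), -1) = Pow(Add(Mul(Rational(1, 42), -1, 197), 931), -1) = Pow(Add(Rational(-197, 42), 931), -1) = Pow(Rational(38905, 42), -1) = Rational(42, 38905)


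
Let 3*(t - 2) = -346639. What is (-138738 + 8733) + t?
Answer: -736648/3 ≈ -2.4555e+5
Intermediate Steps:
t = -346633/3 (t = 2 + (1/3)*(-346639) = 2 - 346639/3 = -346633/3 ≈ -1.1554e+5)
(-138738 + 8733) + t = (-138738 + 8733) - 346633/3 = -130005 - 346633/3 = -736648/3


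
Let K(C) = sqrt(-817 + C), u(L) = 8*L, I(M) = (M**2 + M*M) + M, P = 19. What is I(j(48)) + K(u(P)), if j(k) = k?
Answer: 4656 + I*sqrt(665) ≈ 4656.0 + 25.788*I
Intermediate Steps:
I(M) = M + 2*M**2 (I(M) = (M**2 + M**2) + M = 2*M**2 + M = M + 2*M**2)
I(j(48)) + K(u(P)) = 48*(1 + 2*48) + sqrt(-817 + 8*19) = 48*(1 + 96) + sqrt(-817 + 152) = 48*97 + sqrt(-665) = 4656 + I*sqrt(665)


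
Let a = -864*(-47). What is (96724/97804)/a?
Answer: 24181/992906208 ≈ 2.4354e-5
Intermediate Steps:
a = 40608
(96724/97804)/a = (96724/97804)/40608 = (96724*(1/97804))*(1/40608) = (24181/24451)*(1/40608) = 24181/992906208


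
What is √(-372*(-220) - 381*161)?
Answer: √20499 ≈ 143.17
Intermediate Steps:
√(-372*(-220) - 381*161) = √(81840 - 61341) = √20499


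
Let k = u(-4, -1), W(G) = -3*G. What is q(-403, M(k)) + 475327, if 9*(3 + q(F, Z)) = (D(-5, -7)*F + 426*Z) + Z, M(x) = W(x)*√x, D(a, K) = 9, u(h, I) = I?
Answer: 474921 + 427*I/3 ≈ 4.7492e+5 + 142.33*I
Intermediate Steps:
k = -1
M(x) = -3*x^(3/2) (M(x) = (-3*x)*√x = -3*x^(3/2))
q(F, Z) = -3 + F + 427*Z/9 (q(F, Z) = -3 + ((9*F + 426*Z) + Z)/9 = -3 + (9*F + 427*Z)/9 = -3 + (F + 427*Z/9) = -3 + F + 427*Z/9)
q(-403, M(k)) + 475327 = (-3 - 403 + 427*(-(-3)*I)/9) + 475327 = (-3 - 403 + 427*(3*I)/9) + 475327 = (-3 - 403 + 427*I/3) + 475327 = (-406 + 427*I/3) + 475327 = 474921 + 427*I/3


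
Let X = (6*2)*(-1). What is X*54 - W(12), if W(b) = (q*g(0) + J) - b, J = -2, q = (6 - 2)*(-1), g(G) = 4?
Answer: -618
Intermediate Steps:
q = -4 (q = 4*(-1) = -4)
X = -12 (X = 12*(-1) = -12)
W(b) = -18 - b (W(b) = (-4*4 - 2) - b = (-16 - 2) - b = -18 - b)
X*54 - W(12) = -12*54 - (-18 - 1*12) = -648 - (-18 - 12) = -648 - 1*(-30) = -648 + 30 = -618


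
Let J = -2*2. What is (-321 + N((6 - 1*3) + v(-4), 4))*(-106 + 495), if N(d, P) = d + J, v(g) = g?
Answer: -126814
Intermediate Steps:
J = -4
N(d, P) = -4 + d (N(d, P) = d - 4 = -4 + d)
(-321 + N((6 - 1*3) + v(-4), 4))*(-106 + 495) = (-321 + (-4 + ((6 - 1*3) - 4)))*(-106 + 495) = (-321 + (-4 + ((6 - 3) - 4)))*389 = (-321 + (-4 + (3 - 4)))*389 = (-321 + (-4 - 1))*389 = (-321 - 5)*389 = -326*389 = -126814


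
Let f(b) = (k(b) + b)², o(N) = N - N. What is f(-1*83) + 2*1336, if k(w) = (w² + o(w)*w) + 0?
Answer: 46324308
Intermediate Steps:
o(N) = 0
k(w) = w² (k(w) = (w² + 0*w) + 0 = (w² + 0) + 0 = w² + 0 = w²)
f(b) = (b + b²)² (f(b) = (b² + b)² = (b + b²)²)
f(-1*83) + 2*1336 = (-1*83)²*(1 - 1*83)² + 2*1336 = (-83)²*(1 - 83)² + 2672 = 6889*(-82)² + 2672 = 6889*6724 + 2672 = 46321636 + 2672 = 46324308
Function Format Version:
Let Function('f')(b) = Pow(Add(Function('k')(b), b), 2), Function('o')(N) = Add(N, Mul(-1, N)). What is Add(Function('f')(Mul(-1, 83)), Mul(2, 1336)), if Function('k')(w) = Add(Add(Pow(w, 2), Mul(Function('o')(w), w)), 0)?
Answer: 46324308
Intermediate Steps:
Function('o')(N) = 0
Function('k')(w) = Pow(w, 2) (Function('k')(w) = Add(Add(Pow(w, 2), Mul(0, w)), 0) = Add(Add(Pow(w, 2), 0), 0) = Add(Pow(w, 2), 0) = Pow(w, 2))
Function('f')(b) = Pow(Add(b, Pow(b, 2)), 2) (Function('f')(b) = Pow(Add(Pow(b, 2), b), 2) = Pow(Add(b, Pow(b, 2)), 2))
Add(Function('f')(Mul(-1, 83)), Mul(2, 1336)) = Add(Mul(Pow(Mul(-1, 83), 2), Pow(Add(1, Mul(-1, 83)), 2)), Mul(2, 1336)) = Add(Mul(Pow(-83, 2), Pow(Add(1, -83), 2)), 2672) = Add(Mul(6889, Pow(-82, 2)), 2672) = Add(Mul(6889, 6724), 2672) = Add(46321636, 2672) = 46324308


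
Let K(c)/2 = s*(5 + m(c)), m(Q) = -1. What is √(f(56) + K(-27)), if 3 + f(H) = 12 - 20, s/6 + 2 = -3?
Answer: I*√251 ≈ 15.843*I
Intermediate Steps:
s = -30 (s = -12 + 6*(-3) = -12 - 18 = -30)
f(H) = -11 (f(H) = -3 + (12 - 20) = -3 - 8 = -11)
K(c) = -240 (K(c) = 2*(-30*(5 - 1)) = 2*(-30*4) = 2*(-120) = -240)
√(f(56) + K(-27)) = √(-11 - 240) = √(-251) = I*√251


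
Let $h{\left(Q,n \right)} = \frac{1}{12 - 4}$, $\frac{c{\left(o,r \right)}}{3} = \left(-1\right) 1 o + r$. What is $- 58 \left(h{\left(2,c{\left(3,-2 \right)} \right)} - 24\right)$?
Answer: $\frac{5539}{4} \approx 1384.8$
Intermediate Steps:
$c{\left(o,r \right)} = - 3 o + 3 r$ ($c{\left(o,r \right)} = 3 \left(\left(-1\right) 1 o + r\right) = 3 \left(- o + r\right) = 3 \left(r - o\right) = - 3 o + 3 r$)
$h{\left(Q,n \right)} = \frac{1}{8}$
$- 58 \left(h{\left(2,c{\left(3,-2 \right)} \right)} - 24\right) = - 58 \left(\frac{1}{8} - 24\right) = \left(-58\right) \left(- \frac{191}{8}\right) = \frac{5539}{4}$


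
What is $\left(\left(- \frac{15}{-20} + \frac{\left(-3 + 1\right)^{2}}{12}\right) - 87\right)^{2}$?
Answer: $\frac{1062961}{144} \approx 7381.7$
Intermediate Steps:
$\left(\left(- \frac{15}{-20} + \frac{\left(-3 + 1\right)^{2}}{12}\right) - 87\right)^{2} = \left(\left(\left(-15\right) \left(- \frac{1}{20}\right) + \left(-2\right)^{2} \cdot \frac{1}{12}\right) - 87\right)^{2} = \left(\left(\frac{3}{4} + 4 \cdot \frac{1}{12}\right) - 87\right)^{2} = \left(\left(\frac{3}{4} + \frac{1}{3}\right) - 87\right)^{2} = \left(\frac{13}{12} - 87\right)^{2} = \left(- \frac{1031}{12}\right)^{2} = \frac{1062961}{144}$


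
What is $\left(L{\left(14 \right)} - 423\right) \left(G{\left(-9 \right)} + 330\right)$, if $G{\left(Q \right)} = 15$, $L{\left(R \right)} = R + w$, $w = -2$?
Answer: $-141795$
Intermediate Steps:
$L{\left(R \right)} = -2 + R$ ($L{\left(R \right)} = R - 2 = -2 + R$)
$\left(L{\left(14 \right)} - 423\right) \left(G{\left(-9 \right)} + 330\right) = \left(\left(-2 + 14\right) - 423\right) \left(15 + 330\right) = \left(12 - 423\right) 345 = \left(-411\right) 345 = -141795$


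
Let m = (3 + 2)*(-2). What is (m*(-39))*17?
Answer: 6630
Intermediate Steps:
m = -10 (m = 5*(-2) = -10)
(m*(-39))*17 = -10*(-39)*17 = 390*17 = 6630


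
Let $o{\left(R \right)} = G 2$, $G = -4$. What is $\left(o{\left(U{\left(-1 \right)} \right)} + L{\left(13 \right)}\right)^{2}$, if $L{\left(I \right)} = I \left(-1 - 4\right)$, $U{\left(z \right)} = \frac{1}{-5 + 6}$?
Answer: $5329$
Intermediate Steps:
$U{\left(z \right)} = 1$ ($U{\left(z \right)} = 1^{-1} = 1$)
$o{\left(R \right)} = -8$ ($o{\left(R \right)} = \left(-4\right) 2 = -8$)
$L{\left(I \right)} = - 5 I$ ($L{\left(I \right)} = I \left(-1 - 4\right) = I \left(-5\right) = - 5 I$)
$\left(o{\left(U{\left(-1 \right)} \right)} + L{\left(13 \right)}\right)^{2} = \left(-8 - 65\right)^{2} = \left(-73\right)^{2} = 5329$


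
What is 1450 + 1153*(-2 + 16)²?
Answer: 227438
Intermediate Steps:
1450 + 1153*(-2 + 16)² = 1450 + 1153*14² = 1450 + 1153*196 = 1450 + 225988 = 227438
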